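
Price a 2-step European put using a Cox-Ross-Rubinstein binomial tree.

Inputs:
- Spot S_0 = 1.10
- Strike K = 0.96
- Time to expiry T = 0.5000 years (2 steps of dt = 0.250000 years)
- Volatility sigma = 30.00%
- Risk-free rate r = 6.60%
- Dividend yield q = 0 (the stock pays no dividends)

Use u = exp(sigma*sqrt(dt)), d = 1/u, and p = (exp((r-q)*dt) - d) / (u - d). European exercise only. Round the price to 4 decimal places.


dt = T/N = 0.250000
u = exp(sigma*sqrt(dt)) = 1.161834; d = 1/u = 0.860708
p = (exp((r-q)*dt) - d) / (u - d) = 0.517819
Discount per step: exp(-r*dt) = 0.983635
Stock lattice S(k, i) with i counting down-moves:
  k=0: S(0,0) = 1.1000
  k=1: S(1,0) = 1.2780; S(1,1) = 0.9468
  k=2: S(2,0) = 1.4848; S(2,1) = 1.1000; S(2,2) = 0.8149
Terminal payoffs V(N, i) = max(K - S_T, 0):
  V(2,0) = 0.000000; V(2,1) = 0.000000; V(2,2) = 0.145100
Backward induction: V(k, i) = exp(-r*dt) * [p * V(k+1, i) + (1-p) * V(k+1, i+1)].
  V(1,0) = exp(-r*dt) * [p*0.000000 + (1-p)*0.000000] = 0.000000
  V(1,1) = exp(-r*dt) * [p*0.000000 + (1-p)*0.145100] = 0.068820
  V(0,0) = exp(-r*dt) * [p*0.000000 + (1-p)*0.068820] = 0.032640

Answer: Price = V(0,0) = 0.0326


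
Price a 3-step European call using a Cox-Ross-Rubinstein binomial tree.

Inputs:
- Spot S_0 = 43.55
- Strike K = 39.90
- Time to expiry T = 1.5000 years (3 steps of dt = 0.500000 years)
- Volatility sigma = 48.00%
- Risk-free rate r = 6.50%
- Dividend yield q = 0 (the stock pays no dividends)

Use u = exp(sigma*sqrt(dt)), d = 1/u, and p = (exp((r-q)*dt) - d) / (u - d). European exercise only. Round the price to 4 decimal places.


dt = T/N = 0.500000
u = exp(sigma*sqrt(dt)) = 1.404121; d = 1/u = 0.712189
p = (exp((r-q)*dt) - d) / (u - d) = 0.463694
Discount per step: exp(-r*dt) = 0.968022
Stock lattice S(k, i) with i counting down-moves:
  k=0: S(0,0) = 43.5500
  k=1: S(1,0) = 61.1495; S(1,1) = 31.0159
  k=2: S(2,0) = 85.8612; S(2,1) = 43.5500; S(2,2) = 22.0892
  k=3: S(3,0) = 120.5595; S(3,1) = 61.1495; S(3,2) = 31.0159; S(3,3) = 15.7317
Terminal payoffs V(N, i) = max(S_T - K, 0):
  V(3,0) = 80.659507; V(3,1) = 21.249456; V(3,2) = 0.000000; V(3,3) = 0.000000
Backward induction: V(k, i) = exp(-r*dt) * [p * V(k+1, i) + (1-p) * V(k+1, i+1)].
  V(2,0) = exp(-r*dt) * [p*80.659507 + (1-p)*21.249456] = 47.237119
  V(2,1) = exp(-r*dt) * [p*21.249456 + (1-p)*0.000000] = 9.538164
  V(2,2) = exp(-r*dt) * [p*0.000000 + (1-p)*0.000000] = 0.000000
  V(1,0) = exp(-r*dt) * [p*47.237119 + (1-p)*9.538164] = 26.154947
  V(1,1) = exp(-r*dt) * [p*9.538164 + (1-p)*0.000000] = 4.281360
  V(0,0) = exp(-r*dt) * [p*26.154947 + (1-p)*4.281360] = 13.962768

Answer: Price = V(0,0) = 13.9628


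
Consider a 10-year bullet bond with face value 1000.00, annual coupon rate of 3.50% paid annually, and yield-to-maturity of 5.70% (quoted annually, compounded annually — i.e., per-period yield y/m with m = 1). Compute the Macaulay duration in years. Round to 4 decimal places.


Coupon per period c = face * coupon_rate / m = 35.000000
Periods per year m = 1; per-period yield y/m = 0.057000
Number of cashflows N = 10
Cashflows (t years, CF_t, discount factor 1/(1+y/m)^(m*t), PV):
  t = 1.0000: CF_t = 35.000000, DF = 0.946074, PV = 33.112583
  t = 2.0000: CF_t = 35.000000, DF = 0.895056, PV = 31.326947
  t = 3.0000: CF_t = 35.000000, DF = 0.846789, PV = 29.637603
  t = 4.0000: CF_t = 35.000000, DF = 0.801125, PV = 28.039360
  t = 5.0000: CF_t = 35.000000, DF = 0.757923, PV = 26.527304
  t = 6.0000: CF_t = 35.000000, DF = 0.717051, PV = 25.096787
  t = 7.0000: CF_t = 35.000000, DF = 0.678383, PV = 23.743412
  t = 8.0000: CF_t = 35.000000, DF = 0.641801, PV = 22.463020
  t = 9.0000: CF_t = 35.000000, DF = 0.607191, PV = 21.251675
  t = 10.0000: CF_t = 1035.000000, DF = 0.574447, PV = 594.552866
Price P = sum_t PV_t = 835.751556
Macaulay numerator sum_t t * PV_t:
  t * PV_t at t = 1.0000: 33.112583
  t * PV_t at t = 2.0000: 62.653894
  t * PV_t at t = 3.0000: 88.912810
  t * PV_t at t = 4.0000: 112.157440
  t * PV_t at t = 5.0000: 132.636518
  t * PV_t at t = 6.0000: 150.580721
  t * PV_t at t = 7.0000: 166.203886
  t * PV_t at t = 8.0000: 179.704161
  t * PV_t at t = 9.0000: 191.265072
  t * PV_t at t = 10.0000: 5945.528657
Macaulay duration D = (sum_t t * PV_t) / P = 7062.755740 / 835.751556 = 8.450784

Answer: Macaulay duration = 8.4508 years


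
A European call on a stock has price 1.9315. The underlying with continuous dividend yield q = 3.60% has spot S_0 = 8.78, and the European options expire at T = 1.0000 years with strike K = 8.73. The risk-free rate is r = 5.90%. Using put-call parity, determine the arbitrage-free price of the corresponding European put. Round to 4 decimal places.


Put-call parity: C - P = S_0 * exp(-qT) - K * exp(-rT).
S_0 * exp(-qT) = 8.7800 * 0.96464029 = 8.46954178
K * exp(-rT) = 8.7300 * 0.94270677 = 8.22983009
P = C - S*exp(-qT) + K*exp(-rT)
P = 1.9315 - 8.46954178 + 8.22983009 = 1.6918

Answer: Put price = 1.6918


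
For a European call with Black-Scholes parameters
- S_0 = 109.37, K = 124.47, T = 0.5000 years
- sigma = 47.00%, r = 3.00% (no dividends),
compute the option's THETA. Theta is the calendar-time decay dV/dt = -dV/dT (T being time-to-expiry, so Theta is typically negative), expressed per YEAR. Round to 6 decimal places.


Answer: Theta = -15.395078

Derivation:
d1 = -0.1778391418; d2 = -0.5101793289
phi(d1) = 0.3926832729; exp(-qT) = 1.0000000000; exp(-rT) = 0.9851119396
Theta = -S*exp(-qT)*phi(d1)*sigma/(2*sqrt(T)) - r*K*exp(-rT)*N(d2) + q*S*exp(-qT)*N(d1)
N(d1) = 0.4294246533; N(d2) = 0.3049629163; sqrt(T) = 0.7071067812
Term 1 = -109.3700 * 1.0000000000 * 0.3926832729 * 0.4700 / (2 * 0.7071067812) = -14.2732697723
Term 2 = -0.0300 * 124.4700 * 0.9851119396 * 0.3049629163 = -1.1218080679
Term 3 = 0 (no dividend yield, q = 0)
Theta = -14.2732697723 + (-1.1218080679) + (0.0000000000) = -15.395078


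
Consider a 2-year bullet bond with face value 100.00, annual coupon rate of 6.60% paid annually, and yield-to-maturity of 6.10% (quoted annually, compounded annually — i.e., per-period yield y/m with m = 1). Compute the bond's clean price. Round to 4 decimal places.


Coupon per period c = face * coupon_rate / m = 6.600000
Periods per year m = 1; per-period yield y/m = 0.061000
Number of cashflows N = 2
Cashflows (t years, CF_t, discount factor 1/(1+y/m)^(m*t), PV):
  t = 1.0000: CF_t = 6.600000, DF = 0.942507, PV = 6.220547
  t = 2.0000: CF_t = 106.600000, DF = 0.888320, PV = 94.694867
Price P = sum_t PV_t = 100.915413

Answer: Price = 100.9154


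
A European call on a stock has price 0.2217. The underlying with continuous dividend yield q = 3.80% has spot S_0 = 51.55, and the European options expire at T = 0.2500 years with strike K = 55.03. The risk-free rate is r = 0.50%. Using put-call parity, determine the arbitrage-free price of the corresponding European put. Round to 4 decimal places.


Answer: Put price = 4.1204

Derivation:
Put-call parity: C - P = S_0 * exp(-qT) - K * exp(-rT).
S_0 * exp(-qT) = 51.5500 * 0.99054498 = 51.06259384
K * exp(-rT) = 55.0300 * 0.99875078 = 54.96125547
P = C - S*exp(-qT) + K*exp(-rT)
P = 0.2217 - 51.06259384 + 54.96125547 = 4.1204


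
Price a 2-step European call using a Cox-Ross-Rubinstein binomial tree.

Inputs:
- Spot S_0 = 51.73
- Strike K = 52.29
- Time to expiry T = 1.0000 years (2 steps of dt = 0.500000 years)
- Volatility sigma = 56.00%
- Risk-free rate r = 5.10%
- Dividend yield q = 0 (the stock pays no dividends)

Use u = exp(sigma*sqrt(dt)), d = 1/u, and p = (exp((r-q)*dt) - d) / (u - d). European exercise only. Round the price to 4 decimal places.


Answer: Price = V(0,0) = 11.0850

Derivation:
dt = T/N = 0.500000
u = exp(sigma*sqrt(dt)) = 1.485839; d = 1/u = 0.673020
p = (exp((r-q)*dt) - d) / (u - d) = 0.434054
Discount per step: exp(-r*dt) = 0.974822
Stock lattice S(k, i) with i counting down-moves:
  k=0: S(0,0) = 51.7300
  k=1: S(1,0) = 76.8625; S(1,1) = 34.8153
  k=2: S(2,0) = 114.2053; S(2,1) = 51.7300; S(2,2) = 23.4314
Terminal payoffs V(N, i) = max(S_T - K, 0):
  V(2,0) = 61.915274; V(2,1) = 0.000000; V(2,2) = 0.000000
Backward induction: V(k, i) = exp(-r*dt) * [p * V(k+1, i) + (1-p) * V(k+1, i+1)].
  V(1,0) = exp(-r*dt) * [p*61.915274 + (1-p)*0.000000] = 26.197955
  V(1,1) = exp(-r*dt) * [p*0.000000 + (1-p)*0.000000] = 0.000000
  V(0,0) = exp(-r*dt) * [p*26.197955 + (1-p)*0.000000] = 11.085033


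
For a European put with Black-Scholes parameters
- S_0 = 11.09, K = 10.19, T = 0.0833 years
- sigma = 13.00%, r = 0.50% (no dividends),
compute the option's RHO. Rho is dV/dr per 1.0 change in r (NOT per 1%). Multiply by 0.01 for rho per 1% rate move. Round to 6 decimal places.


Answer: Rho = -0.010423

Derivation:
d1 = 2.2856274557; d2 = 2.2481071945
phi(d1) = 0.0292760657; exp(-qT) = 1.0000000000; exp(-rT) = 0.9995835867
N(-d2) = 0.0122846777
Rho = -K*T*exp(-rT)*N(-d2) = -10.1900 * 0.0833 * 0.9995835867 * 0.0122846777 = -0.010423


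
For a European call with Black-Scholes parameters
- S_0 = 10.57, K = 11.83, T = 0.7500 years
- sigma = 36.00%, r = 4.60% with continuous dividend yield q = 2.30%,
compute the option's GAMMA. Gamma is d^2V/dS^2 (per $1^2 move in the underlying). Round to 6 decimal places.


d1 = -0.1500112465; d2 = -0.4617803918
phi(d1) = 0.3944786654; exp(-qT) = 0.9828979294; exp(-rT) = 0.9660883397
Gamma = exp(-qT) * phi(d1) / (S * sigma * sqrt(T)) = 0.9828979294 * 0.3944786654 / (10.5700 * 0.3600 * 0.8660254038) = 0.117659

Answer: Gamma = 0.117659


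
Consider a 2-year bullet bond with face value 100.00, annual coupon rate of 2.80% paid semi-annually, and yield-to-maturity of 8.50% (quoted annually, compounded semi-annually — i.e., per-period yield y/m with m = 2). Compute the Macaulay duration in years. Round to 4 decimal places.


Answer: Macaulay duration = 1.9563 years

Derivation:
Coupon per period c = face * coupon_rate / m = 1.400000
Periods per year m = 2; per-period yield y/m = 0.042500
Number of cashflows N = 4
Cashflows (t years, CF_t, discount factor 1/(1+y/m)^(m*t), PV):
  t = 0.5000: CF_t = 1.400000, DF = 0.959233, PV = 1.342926
  t = 1.0000: CF_t = 1.400000, DF = 0.920127, PV = 1.288178
  t = 1.5000: CF_t = 1.400000, DF = 0.882616, PV = 1.235662
  t = 2.0000: CF_t = 101.400000, DF = 0.846634, PV = 85.848696
Price P = sum_t PV_t = 89.715462
Macaulay numerator sum_t t * PV_t:
  t * PV_t at t = 0.5000: 0.671463
  t * PV_t at t = 1.0000: 1.288178
  t * PV_t at t = 1.5000: 1.853494
  t * PV_t at t = 2.0000: 171.697391
Macaulay duration D = (sum_t t * PV_t) / P = 175.510526 / 89.715462 = 1.956302


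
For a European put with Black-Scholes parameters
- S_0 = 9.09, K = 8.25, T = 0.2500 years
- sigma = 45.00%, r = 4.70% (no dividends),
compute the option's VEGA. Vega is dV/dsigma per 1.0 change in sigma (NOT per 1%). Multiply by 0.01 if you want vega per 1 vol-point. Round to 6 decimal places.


d1 = 0.5956631460; d2 = 0.3706631460
phi(d1) = 0.3340896780; exp(-qT) = 1.0000000000; exp(-rT) = 0.9883187617
Vega = S * exp(-qT) * phi(d1) * sqrt(T) = 9.0900 * 1.0000000000 * 0.3340896780 * 0.5000000000 = 1.518438

Answer: Vega = 1.518438


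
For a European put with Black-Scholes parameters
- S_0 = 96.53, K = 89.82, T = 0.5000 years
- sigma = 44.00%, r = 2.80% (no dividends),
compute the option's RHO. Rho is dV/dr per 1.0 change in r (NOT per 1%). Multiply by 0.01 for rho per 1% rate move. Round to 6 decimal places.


d1 = 0.4321263672; d2 = 0.1209993834
phi(d1) = 0.3633803737; exp(-qT) = 1.0000000000; exp(-rT) = 0.9860975443
N(-d2) = 0.4518457618
Rho = -K*T*exp(-rT)*N(-d2) = -89.8200 * 0.5000 * 0.9860975443 * 0.4518457618 = -20.010279

Answer: Rho = -20.010279


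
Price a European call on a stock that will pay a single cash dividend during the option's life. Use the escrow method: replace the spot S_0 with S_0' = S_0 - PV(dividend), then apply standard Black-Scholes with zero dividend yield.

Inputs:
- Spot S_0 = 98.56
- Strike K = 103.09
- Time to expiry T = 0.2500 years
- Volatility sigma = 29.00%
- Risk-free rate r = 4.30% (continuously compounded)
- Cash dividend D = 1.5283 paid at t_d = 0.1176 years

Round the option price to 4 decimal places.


Answer: Price = 3.6117

Derivation:
PV(D) = D * exp(-r * t_d) = 1.5283 * 0.99495596 = 1.52059120
S_0' = S_0 - PV(D) = 98.5600 - 1.52059120 = 97.03940880
d1 = (ln(S_0'/K) + (r + sigma^2/2)*T) / (sigma*sqrt(T)) = -0.27050152
d2 = d1 - sigma*sqrt(T) = -0.41550152
exp(-rT) = 0.98930757
N(d1) = 0.39338722; N(d2) = 0.33888740
C = S_0' * N(d1) - K * exp(-rT) * N(d2) = 97.03940880 * 0.39338722 - 103.0900 * 0.98930757 * 0.33888740 = 3.6117


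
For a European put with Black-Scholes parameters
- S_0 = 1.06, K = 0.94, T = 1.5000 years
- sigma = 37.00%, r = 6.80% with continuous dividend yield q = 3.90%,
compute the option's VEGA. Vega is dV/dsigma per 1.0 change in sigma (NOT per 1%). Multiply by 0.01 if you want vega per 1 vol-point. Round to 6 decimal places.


d1 = 0.5876994799; d2 = 0.1345438775
phi(d1) = 0.3356676073; exp(-qT) = 0.9431782404; exp(-rT) = 0.9030295517
Vega = S * exp(-qT) * phi(d1) * sqrt(T) = 1.0600 * 0.9431782404 * 0.3356676073 * 1.2247448714 = 0.411012

Answer: Vega = 0.411012


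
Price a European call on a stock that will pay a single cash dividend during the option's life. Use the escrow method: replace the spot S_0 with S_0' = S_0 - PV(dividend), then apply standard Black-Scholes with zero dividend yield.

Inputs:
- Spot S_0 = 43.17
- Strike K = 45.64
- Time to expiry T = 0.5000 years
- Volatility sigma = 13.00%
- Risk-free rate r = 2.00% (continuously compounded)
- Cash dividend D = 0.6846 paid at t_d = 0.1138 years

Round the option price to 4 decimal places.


Answer: Price = 0.6049

Derivation:
PV(D) = D * exp(-r * t_d) = 0.6846 * 0.99772659 = 0.68304362
S_0' = S_0 - PV(D) = 43.1700 - 0.68304362 = 42.48695638
d1 = (ln(S_0'/K) + (r + sigma^2/2)*T) / (sigma*sqrt(T)) = -0.62402070
d2 = d1 - sigma*sqrt(T) = -0.71594458
exp(-rT) = 0.99004983
N(d1) = 0.26630700; N(d2) = 0.23701278
C = S_0' * N(d1) - K * exp(-rT) * N(d2) = 42.48695638 * 0.26630700 - 45.6400 * 0.99004983 * 0.23701278 = 0.6049


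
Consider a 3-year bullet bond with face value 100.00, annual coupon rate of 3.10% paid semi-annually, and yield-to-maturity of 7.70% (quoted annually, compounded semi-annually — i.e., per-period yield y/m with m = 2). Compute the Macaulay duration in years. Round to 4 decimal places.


Coupon per period c = face * coupon_rate / m = 1.550000
Periods per year m = 2; per-period yield y/m = 0.038500
Number of cashflows N = 6
Cashflows (t years, CF_t, discount factor 1/(1+y/m)^(m*t), PV):
  t = 0.5000: CF_t = 1.550000, DF = 0.962927, PV = 1.492537
  t = 1.0000: CF_t = 1.550000, DF = 0.927229, PV = 1.437205
  t = 1.5000: CF_t = 1.550000, DF = 0.892854, PV = 1.383924
  t = 2.0000: CF_t = 1.550000, DF = 0.859754, PV = 1.332618
  t = 2.5000: CF_t = 1.550000, DF = 0.827880, PV = 1.283214
  t = 3.0000: CF_t = 101.550000, DF = 0.797188, PV = 80.954487
Price P = sum_t PV_t = 87.883985
Macaulay numerator sum_t t * PV_t:
  t * PV_t at t = 0.5000: 0.746269
  t * PV_t at t = 1.0000: 1.437205
  t * PV_t at t = 1.5000: 2.075886
  t * PV_t at t = 2.0000: 2.665236
  t * PV_t at t = 2.5000: 3.208036
  t * PV_t at t = 3.0000: 242.863460
Macaulay duration D = (sum_t t * PV_t) / P = 252.996091 / 87.883985 = 2.878751

Answer: Macaulay duration = 2.8788 years


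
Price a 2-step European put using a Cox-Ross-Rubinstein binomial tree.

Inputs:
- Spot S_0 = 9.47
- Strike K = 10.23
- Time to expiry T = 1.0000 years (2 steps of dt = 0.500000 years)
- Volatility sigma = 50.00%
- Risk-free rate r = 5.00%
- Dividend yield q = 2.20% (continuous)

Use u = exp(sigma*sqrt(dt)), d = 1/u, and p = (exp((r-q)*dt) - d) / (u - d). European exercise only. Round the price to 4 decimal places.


dt = T/N = 0.500000
u = exp(sigma*sqrt(dt)) = 1.424119; d = 1/u = 0.702189
p = (exp((r-q)*dt) - d) / (u - d) = 0.432050
Discount per step: exp(-r*dt) = 0.975310
Stock lattice S(k, i) with i counting down-moves:
  k=0: S(0,0) = 9.4700
  k=1: S(1,0) = 13.4864; S(1,1) = 6.6497
  k=2: S(2,0) = 19.2062; S(2,1) = 9.4700; S(2,2) = 4.6694
Terminal payoffs V(N, i) = max(K - S_T, 0):
  V(2,0) = 0.000000; V(2,1) = 0.760000; V(2,2) = 5.560639
Backward induction: V(k, i) = exp(-r*dt) * [p * V(k+1, i) + (1-p) * V(k+1, i+1)].
  V(1,0) = exp(-r*dt) * [p*0.000000 + (1-p)*0.760000] = 0.420985
  V(1,1) = exp(-r*dt) * [p*0.760000 + (1-p)*5.560639] = 3.400441
  V(0,0) = exp(-r*dt) * [p*0.420985 + (1-p)*3.400441] = 2.060993

Answer: Price = V(0,0) = 2.0610


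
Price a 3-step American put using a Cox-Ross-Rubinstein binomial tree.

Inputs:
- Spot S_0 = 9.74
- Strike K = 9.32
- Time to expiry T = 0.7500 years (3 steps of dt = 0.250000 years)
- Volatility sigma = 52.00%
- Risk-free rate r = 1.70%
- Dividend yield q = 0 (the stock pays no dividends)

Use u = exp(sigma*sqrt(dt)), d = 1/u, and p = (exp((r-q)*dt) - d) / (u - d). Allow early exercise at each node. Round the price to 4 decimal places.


Answer: Price = V(0,0) = 1.5748

Derivation:
dt = T/N = 0.250000
u = exp(sigma*sqrt(dt)) = 1.296930; d = 1/u = 0.771052
p = (exp((r-q)*dt) - d) / (u - d) = 0.443463
Discount per step: exp(-r*dt) = 0.995759
Stock lattice S(k, i) with i counting down-moves:
  k=0: S(0,0) = 9.7400
  k=1: S(1,0) = 12.6321; S(1,1) = 7.5100
  k=2: S(2,0) = 16.3829; S(2,1) = 9.7400; S(2,2) = 5.7906
  k=3: S(3,0) = 21.2475; S(3,1) = 12.6321; S(3,2) = 7.5100; S(3,3) = 4.4649
Terminal payoffs V(N, i) = max(K - S_T, 0):
  V(3,0) = 0.000000; V(3,1) = 0.000000; V(3,2) = 1.809958; V(3,3) = 4.855125
Backward induction: V(k, i) = exp(-r*dt) * [p * V(k+1, i) + (1-p) * V(k+1, i+1)]; then take max(V_cont, immediate exercise) for American.
  V(2,0) = exp(-r*dt) * [p*0.000000 + (1-p)*0.000000] = 0.000000; exercise = 0.000000; V(2,0) = max -> 0.000000
  V(2,1) = exp(-r*dt) * [p*0.000000 + (1-p)*1.809958] = 1.003037; exercise = 0.000000; V(2,1) = max -> 1.003037
  V(2,2) = exp(-r*dt) * [p*1.809958 + (1-p)*4.855125] = 3.489844; exercise = 3.529370; V(2,2) = max -> 3.529370
  V(1,0) = exp(-r*dt) * [p*0.000000 + (1-p)*1.003037] = 0.555860; exercise = 0.000000; V(1,0) = max -> 0.555860
  V(1,1) = exp(-r*dt) * [p*1.003037 + (1-p)*3.529370] = 2.398819; exercise = 1.809958; V(1,1) = max -> 2.398819
  V(0,0) = exp(-r*dt) * [p*0.555860 + (1-p)*2.398819] = 1.574828; exercise = 0.000000; V(0,0) = max -> 1.574828


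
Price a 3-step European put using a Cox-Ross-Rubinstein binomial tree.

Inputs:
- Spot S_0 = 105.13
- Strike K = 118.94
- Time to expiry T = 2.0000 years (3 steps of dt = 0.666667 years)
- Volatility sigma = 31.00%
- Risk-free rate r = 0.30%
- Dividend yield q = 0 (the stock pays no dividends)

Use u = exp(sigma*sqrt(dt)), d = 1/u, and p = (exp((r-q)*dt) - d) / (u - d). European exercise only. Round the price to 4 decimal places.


Answer: Price = V(0,0) = 27.4479

Derivation:
dt = T/N = 0.666667
u = exp(sigma*sqrt(dt)) = 1.288030; d = 1/u = 0.776379
p = (exp((r-q)*dt) - d) / (u - d) = 0.440970
Discount per step: exp(-r*dt) = 0.998002
Stock lattice S(k, i) with i counting down-moves:
  k=0: S(0,0) = 105.1300
  k=1: S(1,0) = 135.4106; S(1,1) = 81.6208
  k=2: S(2,0) = 174.4129; S(2,1) = 105.1300; S(2,2) = 63.3687
  k=3: S(3,0) = 224.6491; S(3,1) = 135.4106; S(3,2) = 81.6208; S(3,3) = 49.1981
Terminal payoffs V(N, i) = max(K - S_T, 0):
  V(3,0) = 0.000000; V(3,1) = 0.000000; V(3,2) = 37.319232; V(3,3) = 69.741858
Backward induction: V(k, i) = exp(-r*dt) * [p * V(k+1, i) + (1-p) * V(k+1, i+1)].
  V(2,0) = exp(-r*dt) * [p*0.000000 + (1-p)*0.000000] = 0.000000
  V(2,1) = exp(-r*dt) * [p*0.000000 + (1-p)*37.319232] = 20.820886
  V(2,2) = exp(-r*dt) * [p*37.319232 + (1-p)*69.741858] = 55.333674
  V(1,0) = exp(-r*dt) * [p*0.000000 + (1-p)*20.820886] = 11.616243
  V(1,1) = exp(-r*dt) * [p*20.820886 + (1-p)*55.333674] = 40.034419
  V(0,0) = exp(-r*dt) * [p*11.616243 + (1-p)*40.034419] = 27.447905


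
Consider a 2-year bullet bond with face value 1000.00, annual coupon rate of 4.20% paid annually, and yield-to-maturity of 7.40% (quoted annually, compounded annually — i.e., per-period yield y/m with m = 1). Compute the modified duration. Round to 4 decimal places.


Answer: Modified duration = 1.8236

Derivation:
Coupon per period c = face * coupon_rate / m = 42.000000
Periods per year m = 1; per-period yield y/m = 0.074000
Number of cashflows N = 2
Cashflows (t years, CF_t, discount factor 1/(1+y/m)^(m*t), PV):
  t = 1.0000: CF_t = 42.000000, DF = 0.931099, PV = 39.106145
  t = 2.0000: CF_t = 1042.000000, DF = 0.866945, PV = 903.356463
Price P = sum_t PV_t = 942.462609
First compute Macaulay numerator sum_t t * PV_t:
  t * PV_t at t = 1.0000: 39.106145
  t * PV_t at t = 2.0000: 1806.712927
Macaulay duration D = 1845.819072 / 942.462609 = 1.958506
Modified duration = D / (1 + y/m) = 1.958506 / (1 + 0.074000) = 1.823563


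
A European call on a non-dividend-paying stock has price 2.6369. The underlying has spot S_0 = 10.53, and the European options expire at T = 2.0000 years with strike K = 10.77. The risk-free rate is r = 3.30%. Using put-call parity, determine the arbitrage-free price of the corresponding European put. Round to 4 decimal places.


Put-call parity: C - P = S_0 * exp(-qT) - K * exp(-rT).
S_0 * exp(-qT) = 10.5300 * 1.00000000 = 10.53000000
K * exp(-rT) = 10.7700 * 0.93613086 = 10.08212941
P = C - S*exp(-qT) + K*exp(-rT)
P = 2.6369 - 10.53000000 + 10.08212941 = 2.1890

Answer: Put price = 2.1890


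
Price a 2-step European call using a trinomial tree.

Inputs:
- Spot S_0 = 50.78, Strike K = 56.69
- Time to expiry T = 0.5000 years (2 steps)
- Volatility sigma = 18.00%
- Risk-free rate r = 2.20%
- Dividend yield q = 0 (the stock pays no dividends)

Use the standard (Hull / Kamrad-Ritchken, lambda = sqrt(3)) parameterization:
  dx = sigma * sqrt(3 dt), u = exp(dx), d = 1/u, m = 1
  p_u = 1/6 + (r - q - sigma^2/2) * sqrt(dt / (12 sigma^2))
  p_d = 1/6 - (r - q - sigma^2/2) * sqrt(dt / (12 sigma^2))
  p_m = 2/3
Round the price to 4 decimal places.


Answer: Price = V(0,0) = 0.9678

Derivation:
dt = T/N = 0.250000; dx = sigma*sqrt(3*dt) = 0.155885
u = exp(dx) = 1.168691; d = 1/u = 0.855658
p_u = 0.171318, p_m = 0.666667, p_d = 0.162016
Discount per step: exp(-r*dt) = 0.994515
Stock lattice S(k, j) with j the centered position index:
  k=0: S(0,+0) = 50.7800
  k=1: S(1,-1) = 43.4503; S(1,+0) = 50.7800; S(1,+1) = 59.3461
  k=2: S(2,-2) = 37.1786; S(2,-1) = 43.4503; S(2,+0) = 50.7800; S(2,+1) = 59.3461; S(2,+2) = 69.3573
Terminal payoffs V(N, j) = max(S_T - K, 0):
  V(2,-2) = 0.000000; V(2,-1) = 0.000000; V(2,+0) = 0.000000; V(2,+1) = 2.656144; V(2,+2) = 12.667322
Backward induction: V(k, j) = exp(-r*dt) * [p_u * V(k+1, j+1) + p_m * V(k+1, j) + p_d * V(k+1, j-1)]
  V(1,-1) = exp(-r*dt) * [p_u*0.000000 + p_m*0.000000 + p_d*0.000000] = 0.000000
  V(1,+0) = exp(-r*dt) * [p_u*2.656144 + p_m*0.000000 + p_d*0.000000] = 0.452548
  V(1,+1) = exp(-r*dt) * [p_u*12.667322 + p_m*2.656144 + p_d*0.000000] = 3.919282
  V(0,+0) = exp(-r*dt) * [p_u*3.919282 + p_m*0.452548 + p_d*0.000000] = 0.967803


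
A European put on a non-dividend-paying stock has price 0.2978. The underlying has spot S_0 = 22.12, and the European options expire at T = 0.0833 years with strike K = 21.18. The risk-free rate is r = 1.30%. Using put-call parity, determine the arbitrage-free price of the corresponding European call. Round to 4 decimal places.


Answer: Call price = 1.2607

Derivation:
Put-call parity: C - P = S_0 * exp(-qT) - K * exp(-rT).
S_0 * exp(-qT) = 22.1200 * 1.00000000 = 22.12000000
K * exp(-rT) = 21.1800 * 0.99891769 = 21.15707659
C = P + S*exp(-qT) - K*exp(-rT)
C = 0.2978 + 22.12000000 - 21.15707659 = 1.2607


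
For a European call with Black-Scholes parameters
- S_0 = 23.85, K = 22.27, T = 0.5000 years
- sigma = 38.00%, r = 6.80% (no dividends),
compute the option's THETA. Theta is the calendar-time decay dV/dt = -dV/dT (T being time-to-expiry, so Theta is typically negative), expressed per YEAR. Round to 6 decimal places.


d1 = 0.5159785576; d2 = 0.2472779807
phi(d1) = 0.3492192016; exp(-qT) = 1.0000000000; exp(-rT) = 0.9665715046
Theta = -S*exp(-qT)*phi(d1)*sigma/(2*sqrt(T)) - r*K*exp(-rT)*N(d2) + q*S*exp(-qT)*N(d1)
N(d1) = 0.6970653073; N(d2) = 0.5976534507; sqrt(T) = 0.7071067812
Term 1 = -23.8500 * 1.0000000000 * 0.3492192016 * 0.3800 / (2 * 0.7071067812) = -2.2379743118
Term 2 = -0.0680 * 22.2700 * 0.9665715046 * 0.5976534507 = -0.8748076027
Term 3 = 0 (no dividend yield, q = 0)
Theta = -2.2379743118 + (-0.8748076027) + (0.0000000000) = -3.112782

Answer: Theta = -3.112782


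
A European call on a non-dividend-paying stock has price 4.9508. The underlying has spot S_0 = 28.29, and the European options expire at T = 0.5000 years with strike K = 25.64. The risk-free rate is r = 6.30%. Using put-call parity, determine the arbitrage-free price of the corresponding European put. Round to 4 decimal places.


Put-call parity: C - P = S_0 * exp(-qT) - K * exp(-rT).
S_0 * exp(-qT) = 28.2900 * 1.00000000 = 28.29000000
K * exp(-rT) = 25.6400 * 0.96899096 = 24.84492812
P = C - S*exp(-qT) + K*exp(-rT)
P = 4.9508 - 28.29000000 + 24.84492812 = 1.5057

Answer: Put price = 1.5057


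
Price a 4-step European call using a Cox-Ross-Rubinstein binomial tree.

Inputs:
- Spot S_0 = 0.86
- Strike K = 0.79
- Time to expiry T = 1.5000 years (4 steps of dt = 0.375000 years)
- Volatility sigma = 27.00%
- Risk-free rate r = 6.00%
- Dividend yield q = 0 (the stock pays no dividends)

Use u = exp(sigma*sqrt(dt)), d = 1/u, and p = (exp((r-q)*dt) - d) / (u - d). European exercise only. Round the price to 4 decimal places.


dt = T/N = 0.375000
u = exp(sigma*sqrt(dt)) = 1.179795; d = 1/u = 0.847605
p = (exp((r-q)*dt) - d) / (u - d) = 0.527259
Discount per step: exp(-r*dt) = 0.977751
Stock lattice S(k, i) with i counting down-moves:
  k=0: S(0,0) = 0.8600
  k=1: S(1,0) = 1.0146; S(1,1) = 0.7289
  k=2: S(2,0) = 1.1970; S(2,1) = 0.8600; S(2,2) = 0.6179
  k=3: S(3,0) = 1.4123; S(3,1) = 1.0146; S(3,2) = 0.7289; S(3,3) = 0.5237
  k=4: S(4,0) = 1.6662; S(4,1) = 1.1970; S(4,2) = 0.8600; S(4,3) = 0.6179; S(4,4) = 0.4439
Terminal payoffs V(N, i) = max(S_T - K, 0):
  V(4,0) = 0.876190; V(4,1) = 0.407048; V(4,2) = 0.070000; V(4,3) = 0.000000; V(4,4) = 0.000000
Backward induction: V(k, i) = exp(-r*dt) * [p * V(k+1, i) + (1-p) * V(k+1, i+1)].
  V(3,0) = exp(-r*dt) * [p*0.876190 + (1-p)*0.407048] = 0.639847
  V(3,1) = exp(-r*dt) * [p*0.407048 + (1-p)*0.070000] = 0.242200
  V(3,2) = exp(-r*dt) * [p*0.070000 + (1-p)*0.000000] = 0.036087
  V(3,3) = exp(-r*dt) * [p*0.000000 + (1-p)*0.000000] = 0.000000
  V(2,0) = exp(-r*dt) * [p*0.639847 + (1-p)*0.242200] = 0.441810
  V(2,1) = exp(-r*dt) * [p*0.242200 + (1-p)*0.036087] = 0.141541
  V(2,2) = exp(-r*dt) * [p*0.036087 + (1-p)*0.000000] = 0.018604
  V(1,0) = exp(-r*dt) * [p*0.441810 + (1-p)*0.141541] = 0.293189
  V(1,1) = exp(-r*dt) * [p*0.141541 + (1-p)*0.018604] = 0.081568
  V(0,0) = exp(-r*dt) * [p*0.293189 + (1-p)*0.081568] = 0.188849

Answer: Price = V(0,0) = 0.1888


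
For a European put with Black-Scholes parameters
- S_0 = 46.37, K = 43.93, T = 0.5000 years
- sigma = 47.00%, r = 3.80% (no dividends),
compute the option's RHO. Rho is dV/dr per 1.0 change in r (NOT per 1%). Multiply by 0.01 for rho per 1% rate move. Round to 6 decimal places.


d1 = 0.3859907570; d2 = 0.0536505698
phi(d1) = 0.3703032681; exp(-qT) = 1.0000000000; exp(-rT) = 0.9811793622
N(-d2) = 0.4786067828
Rho = -K*T*exp(-rT)*N(-d2) = -43.9300 * 0.5000 * 0.9811793622 * 0.4786067828 = -10.314744

Answer: Rho = -10.314744


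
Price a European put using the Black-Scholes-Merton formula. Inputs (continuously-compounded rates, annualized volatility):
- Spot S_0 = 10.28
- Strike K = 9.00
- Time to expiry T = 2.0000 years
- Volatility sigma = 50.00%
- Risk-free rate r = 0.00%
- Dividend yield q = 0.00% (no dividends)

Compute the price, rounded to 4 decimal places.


Answer: Price = 2.0687

Derivation:
d1 = (ln(S/K) + (r - q + 0.5*sigma^2) * T) / (sigma * sqrt(T)) = 0.54160940
d2 = d1 - sigma * sqrt(T) = -0.16549738
exp(-rT) = 1.00000000; exp(-qT) = 1.00000000
P = K * exp(-rT) * N(-d2) - S_0 * exp(-qT) * N(-d1)
N(-d1) = 0.29404381; N(-d2) = 0.56572374
P = 9.0000 * 1.00000000 * 0.56572374 - 10.2800 * 1.00000000 * 0.29404381 = 2.0687


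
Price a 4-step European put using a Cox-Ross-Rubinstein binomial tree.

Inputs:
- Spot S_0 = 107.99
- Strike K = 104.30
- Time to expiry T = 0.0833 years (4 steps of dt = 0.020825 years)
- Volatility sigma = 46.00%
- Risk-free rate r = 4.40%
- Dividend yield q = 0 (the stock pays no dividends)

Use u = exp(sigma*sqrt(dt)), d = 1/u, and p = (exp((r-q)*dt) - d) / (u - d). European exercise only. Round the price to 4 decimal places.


dt = T/N = 0.020825
u = exp(sigma*sqrt(dt)) = 1.068635; d = 1/u = 0.935773
p = (exp((r-q)*dt) - d) / (u - d) = 0.490310
Discount per step: exp(-r*dt) = 0.999084
Stock lattice S(k, i) with i counting down-moves:
  k=0: S(0,0) = 107.9900
  k=1: S(1,0) = 115.4019; S(1,1) = 101.0542
  k=2: S(2,0) = 123.3225; S(2,1) = 107.9900; S(2,2) = 94.5638
  k=3: S(3,0) = 131.7867; S(3,1) = 115.4019; S(3,2) = 101.0542; S(3,3) = 88.4903
  k=4: S(4,0) = 140.8319; S(4,1) = 123.3225; S(4,2) = 107.9900; S(4,3) = 94.5638; S(4,4) = 82.8068
Terminal payoffs V(N, i) = max(K - S_T, 0):
  V(4,0) = 0.000000; V(4,1) = 0.000000; V(4,2) = 0.000000; V(4,3) = 9.736210; V(4,4) = 21.493163
Backward induction: V(k, i) = exp(-r*dt) * [p * V(k+1, i) + (1-p) * V(k+1, i+1)].
  V(3,0) = exp(-r*dt) * [p*0.000000 + (1-p)*0.000000] = 0.000000
  V(3,1) = exp(-r*dt) * [p*0.000000 + (1-p)*0.000000] = 0.000000
  V(3,2) = exp(-r*dt) * [p*0.000000 + (1-p)*9.736210] = 4.957900
  V(3,3) = exp(-r*dt) * [p*9.736210 + (1-p)*21.493163] = 15.714201
  V(2,0) = exp(-r*dt) * [p*0.000000 + (1-p)*0.000000] = 0.000000
  V(2,1) = exp(-r*dt) * [p*0.000000 + (1-p)*4.957900] = 2.524676
  V(2,2) = exp(-r*dt) * [p*4.957900 + (1-p)*15.714201] = 10.430713
  V(1,0) = exp(-r*dt) * [p*0.000000 + (1-p)*2.524676] = 1.285622
  V(1,1) = exp(-r*dt) * [p*2.524676 + (1-p)*10.430713] = 6.548298
  V(0,0) = exp(-r*dt) * [p*1.285622 + (1-p)*6.548298] = 3.964319

Answer: Price = V(0,0) = 3.9643


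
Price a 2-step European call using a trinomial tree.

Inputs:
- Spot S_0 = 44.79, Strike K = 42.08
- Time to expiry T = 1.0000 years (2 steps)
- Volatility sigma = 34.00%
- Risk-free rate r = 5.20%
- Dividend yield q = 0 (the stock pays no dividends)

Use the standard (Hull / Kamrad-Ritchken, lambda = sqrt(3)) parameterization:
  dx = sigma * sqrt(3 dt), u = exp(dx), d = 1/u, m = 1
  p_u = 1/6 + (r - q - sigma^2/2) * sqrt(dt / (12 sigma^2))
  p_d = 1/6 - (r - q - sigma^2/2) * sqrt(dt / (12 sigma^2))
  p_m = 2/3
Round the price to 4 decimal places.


Answer: Price = V(0,0) = 8.1649

Derivation:
dt = T/N = 0.500000; dx = sigma*sqrt(3*dt) = 0.416413
u = exp(dx) = 1.516512; d = 1/u = 0.659408
p_u = 0.163185, p_m = 0.666667, p_d = 0.170149
Discount per step: exp(-r*dt) = 0.974335
Stock lattice S(k, j) with j the centered position index:
  k=0: S(0,+0) = 44.7900
  k=1: S(1,-1) = 29.5349; S(1,+0) = 44.7900; S(1,+1) = 67.9246
  k=2: S(2,-2) = 19.4755; S(2,-1) = 29.5349; S(2,+0) = 44.7900; S(2,+1) = 67.9246; S(2,+2) = 103.0085
Terminal payoffs V(N, j) = max(S_T - K, 0):
  V(2,-2) = 0.000000; V(2,-1) = 0.000000; V(2,+0) = 2.710000; V(2,+1) = 25.844593; V(2,+2) = 60.928490
Backward induction: V(k, j) = exp(-r*dt) * [p_u * V(k+1, j+1) + p_m * V(k+1, j) + p_d * V(k+1, j-1)]
  V(1,-1) = exp(-r*dt) * [p_u*2.710000 + p_m*0.000000 + p_d*0.000000] = 0.430880
  V(1,+0) = exp(-r*dt) * [p_u*25.844593 + p_m*2.710000 + p_d*0.000000] = 5.869497
  V(1,+1) = exp(-r*dt) * [p_u*60.928490 + p_m*25.844593 + p_d*2.710000] = 26.924210
  V(0,+0) = exp(-r*dt) * [p_u*26.924210 + p_m*5.869497 + p_d*0.430880] = 8.164857


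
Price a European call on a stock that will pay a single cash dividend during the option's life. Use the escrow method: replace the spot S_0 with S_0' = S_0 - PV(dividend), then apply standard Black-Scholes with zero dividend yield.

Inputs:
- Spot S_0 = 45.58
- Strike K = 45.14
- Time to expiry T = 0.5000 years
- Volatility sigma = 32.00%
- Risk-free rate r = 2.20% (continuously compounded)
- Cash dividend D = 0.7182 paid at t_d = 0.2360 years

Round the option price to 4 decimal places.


Answer: Price = 4.1421

Derivation:
PV(D) = D * exp(-r * t_d) = 0.7182 * 0.99482146 = 0.71448077
S_0' = S_0 - PV(D) = 45.5800 - 0.71448077 = 44.86551923
d1 = (ln(S_0'/K) + (r + sigma^2/2)*T) / (sigma*sqrt(T)) = 0.13479569
d2 = d1 - sigma*sqrt(T) = -0.09147848
exp(-rT) = 0.98906028
N(d1) = 0.55361329; N(d2) = 0.46355620
C = S_0' * N(d1) - K * exp(-rT) * N(d2) = 44.86551923 * 0.55361329 - 45.1400 * 0.98906028 * 0.46355620 = 4.1421


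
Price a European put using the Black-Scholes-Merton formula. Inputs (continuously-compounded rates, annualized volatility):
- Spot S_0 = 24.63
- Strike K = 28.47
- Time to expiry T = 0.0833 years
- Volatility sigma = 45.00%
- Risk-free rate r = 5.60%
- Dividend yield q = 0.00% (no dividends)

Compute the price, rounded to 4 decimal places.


d1 = (ln(S/K) + (r - q + 0.5*sigma^2) * T) / (sigma * sqrt(T)) = -1.01469794
d2 = d1 - sigma * sqrt(T) = -1.14457577
exp(-rT) = 0.99534606; exp(-qT) = 1.00000000
P = K * exp(-rT) * N(-d2) - S_0 * exp(-qT) * N(-d1)
N(-d1) = 0.84487508; N(-d2) = 0.87380753
P = 28.4700 * 0.99534606 * 0.87380753 - 24.6300 * 1.00000000 * 0.84487508 = 3.9522

Answer: Price = 3.9522


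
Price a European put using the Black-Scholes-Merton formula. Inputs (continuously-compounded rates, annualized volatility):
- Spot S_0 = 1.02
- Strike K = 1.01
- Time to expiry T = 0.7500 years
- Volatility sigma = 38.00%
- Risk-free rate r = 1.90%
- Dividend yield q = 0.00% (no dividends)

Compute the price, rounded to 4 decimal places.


Answer: Price = 0.1199

Derivation:
d1 = (ln(S/K) + (r - q + 0.5*sigma^2) * T) / (sigma * sqrt(T)) = 0.23778413
d2 = d1 - sigma * sqrt(T) = -0.09130552
exp(-rT) = 0.98585105; exp(-qT) = 1.00000000
P = K * exp(-rT) * N(-d2) - S_0 * exp(-qT) * N(-d1)
N(-d1) = 0.40602426; N(-d2) = 0.53637509
P = 1.0100 * 0.98585105 * 0.53637509 - 1.0200 * 1.00000000 * 0.40602426 = 0.1199


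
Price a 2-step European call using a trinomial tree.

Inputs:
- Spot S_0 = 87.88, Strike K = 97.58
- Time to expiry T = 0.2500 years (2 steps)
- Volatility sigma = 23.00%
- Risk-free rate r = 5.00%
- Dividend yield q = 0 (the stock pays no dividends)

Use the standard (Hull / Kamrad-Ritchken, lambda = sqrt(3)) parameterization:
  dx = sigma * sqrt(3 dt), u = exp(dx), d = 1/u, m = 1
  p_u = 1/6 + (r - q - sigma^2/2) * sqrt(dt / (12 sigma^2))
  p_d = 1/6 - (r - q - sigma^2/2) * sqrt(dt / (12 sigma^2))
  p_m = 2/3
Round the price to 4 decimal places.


Answer: Price = V(0,0) = 1.4230

Derivation:
dt = T/N = 0.125000; dx = sigma*sqrt(3*dt) = 0.140846
u = exp(dx) = 1.151247; d = 1/u = 0.868623
p_u = 0.177117, p_m = 0.666667, p_d = 0.156216
Discount per step: exp(-r*dt) = 0.993769
Stock lattice S(k, j) with j the centered position index:
  k=0: S(0,+0) = 87.8800
  k=1: S(1,-1) = 76.3346; S(1,+0) = 87.8800; S(1,+1) = 101.1716
  k=2: S(2,-2) = 66.3060; S(2,-1) = 76.3346; S(2,+0) = 87.8800; S(2,+1) = 101.1716; S(2,+2) = 116.4735
Terminal payoffs V(N, j) = max(S_T - K, 0):
  V(2,-2) = 0.000000; V(2,-1) = 0.000000; V(2,+0) = 0.000000; V(2,+1) = 3.591582; V(2,+2) = 18.893475
Backward induction: V(k, j) = exp(-r*dt) * [p_u * V(k+1, j+1) + p_m * V(k+1, j) + p_d * V(k+1, j-1)]
  V(1,-1) = exp(-r*dt) * [p_u*0.000000 + p_m*0.000000 + p_d*0.000000] = 0.000000
  V(1,+0) = exp(-r*dt) * [p_u*3.591582 + p_m*0.000000 + p_d*0.000000] = 0.632167
  V(1,+1) = exp(-r*dt) * [p_u*18.893475 + p_m*3.591582 + p_d*0.000000] = 5.704975
  V(0,+0) = exp(-r*dt) * [p_u*5.704975 + p_m*0.632167 + p_d*0.000000] = 1.422971


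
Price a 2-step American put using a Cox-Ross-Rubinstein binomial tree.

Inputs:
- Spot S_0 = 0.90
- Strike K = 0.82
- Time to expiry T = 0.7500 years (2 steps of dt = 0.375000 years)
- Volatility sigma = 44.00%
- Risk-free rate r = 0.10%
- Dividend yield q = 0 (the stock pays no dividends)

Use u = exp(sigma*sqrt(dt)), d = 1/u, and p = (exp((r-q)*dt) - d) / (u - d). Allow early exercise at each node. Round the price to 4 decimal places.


Answer: Price = V(0,0) = 0.0945

Derivation:
dt = T/N = 0.375000
u = exp(sigma*sqrt(dt)) = 1.309236; d = 1/u = 0.763804
p = (exp((r-q)*dt) - d) / (u - d) = 0.433731
Discount per step: exp(-r*dt) = 0.999625
Stock lattice S(k, i) with i counting down-moves:
  k=0: S(0,0) = 0.9000
  k=1: S(1,0) = 1.1783; S(1,1) = 0.6874
  k=2: S(2,0) = 1.5427; S(2,1) = 0.9000; S(2,2) = 0.5251
Terminal payoffs V(N, i) = max(K - S_T, 0):
  V(2,0) = 0.000000; V(2,1) = 0.000000; V(2,2) = 0.294943
Backward induction: V(k, i) = exp(-r*dt) * [p * V(k+1, i) + (1-p) * V(k+1, i+1)]; then take max(V_cont, immediate exercise) for American.
  V(1,0) = exp(-r*dt) * [p*0.000000 + (1-p)*0.000000] = 0.000000; exercise = 0.000000; V(1,0) = max -> 0.000000
  V(1,1) = exp(-r*dt) * [p*0.000000 + (1-p)*0.294943] = 0.166954; exercise = 0.132576; V(1,1) = max -> 0.166954
  V(0,0) = exp(-r*dt) * [p*0.000000 + (1-p)*0.166954] = 0.094506; exercise = 0.000000; V(0,0) = max -> 0.094506


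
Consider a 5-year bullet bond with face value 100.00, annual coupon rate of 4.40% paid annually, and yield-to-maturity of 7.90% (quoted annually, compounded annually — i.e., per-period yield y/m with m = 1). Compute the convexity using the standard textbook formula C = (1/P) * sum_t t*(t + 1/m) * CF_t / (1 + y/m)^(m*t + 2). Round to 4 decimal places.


Coupon per period c = face * coupon_rate / m = 4.400000
Periods per year m = 1; per-period yield y/m = 0.079000
Number of cashflows N = 5
Cashflows (t years, CF_t, discount factor 1/(1+y/m)^(m*t), PV):
  t = 1.0000: CF_t = 4.400000, DF = 0.926784, PV = 4.077850
  t = 2.0000: CF_t = 4.400000, DF = 0.858929, PV = 3.779286
  t = 3.0000: CF_t = 4.400000, DF = 0.796041, PV = 3.502582
  t = 4.0000: CF_t = 4.400000, DF = 0.737758, PV = 3.246137
  t = 5.0000: CF_t = 104.400000, DF = 0.683743, PV = 71.382750
Price P = sum_t PV_t = 85.988606
Convexity numerator sum_t t*(t + 1/m) * CF_t / (1+y/m)^(m*t + 2):
  t = 1.0000: term = 7.005164
  t = 2.0000: term = 19.476824
  t = 3.0000: term = 36.101621
  t = 4.0000: term = 55.764011
  t = 5.0000: term = 1839.380765
Convexity = (1/P) * sum = 1957.728386 / 85.988606 = 22.767300

Answer: Convexity = 22.7673


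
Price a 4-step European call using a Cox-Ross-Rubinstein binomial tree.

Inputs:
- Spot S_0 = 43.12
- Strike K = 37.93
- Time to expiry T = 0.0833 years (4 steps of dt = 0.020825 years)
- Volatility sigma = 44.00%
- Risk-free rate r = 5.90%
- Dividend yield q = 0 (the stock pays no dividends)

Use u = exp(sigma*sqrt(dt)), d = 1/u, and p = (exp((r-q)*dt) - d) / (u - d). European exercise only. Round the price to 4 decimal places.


Answer: Price = V(0,0) = 5.6688

Derivation:
dt = T/N = 0.020825
u = exp(sigma*sqrt(dt)) = 1.065555; d = 1/u = 0.938478
p = (exp((r-q)*dt) - d) / (u - d) = 0.493806
Discount per step: exp(-r*dt) = 0.998772
Stock lattice S(k, i) with i counting down-moves:
  k=0: S(0,0) = 43.1200
  k=1: S(1,0) = 45.9467; S(1,1) = 40.4672
  k=2: S(2,0) = 48.9588; S(2,1) = 43.1200; S(2,2) = 37.9776
  k=3: S(3,0) = 52.1683; S(3,1) = 45.9467; S(3,2) = 40.4672; S(3,3) = 35.6411
  k=4: S(4,0) = 55.5882; S(4,1) = 48.9588; S(4,2) = 43.1200; S(4,3) = 37.9776; S(4,4) = 33.4484
Terminal payoffs V(N, i) = max(S_T - K, 0):
  V(4,0) = 17.658160; V(4,1) = 11.028773; V(4,2) = 5.190000; V(4,3) = 0.047553; V(4,4) = 0.000000
Backward induction: V(k, i) = exp(-r*dt) * [p * V(k+1, i) + (1-p) * V(k+1, i+1)].
  V(3,0) = exp(-r*dt) * [p*17.658160 + (1-p)*11.028773] = 14.284842
  V(3,1) = exp(-r*dt) * [p*11.028773 + (1-p)*5.190000] = 8.063308
  V(3,2) = exp(-r*dt) * [p*5.190000 + (1-p)*0.047553] = 2.583748
  V(3,3) = exp(-r*dt) * [p*0.047553 + (1-p)*0.000000] = 0.023453
  V(2,0) = exp(-r*dt) * [p*14.284842 + (1-p)*8.063308] = 11.121866
  V(2,1) = exp(-r*dt) * [p*8.063308 + (1-p)*2.583748] = 5.283093
  V(2,2) = exp(-r*dt) * [p*2.583748 + (1-p)*0.023453] = 1.286161
  V(1,0) = exp(-r*dt) * [p*11.121866 + (1-p)*5.283093] = 8.156287
  V(1,1) = exp(-r*dt) * [p*5.283093 + (1-p)*1.286161] = 3.255867
  V(0,0) = exp(-r*dt) * [p*8.156287 + (1-p)*3.255867] = 5.668755


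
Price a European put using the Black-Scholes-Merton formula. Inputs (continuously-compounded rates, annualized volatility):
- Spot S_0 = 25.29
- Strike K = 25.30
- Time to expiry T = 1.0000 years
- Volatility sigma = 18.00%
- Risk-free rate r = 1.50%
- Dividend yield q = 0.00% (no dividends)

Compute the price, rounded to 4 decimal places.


Answer: Price = 1.6230

Derivation:
d1 = (ln(S/K) + (r - q + 0.5*sigma^2) * T) / (sigma * sqrt(T)) = 0.17113703
d2 = d1 - sigma * sqrt(T) = -0.00886297
exp(-rT) = 0.98511194; exp(-qT) = 1.00000000
P = K * exp(-rT) * N(-d2) - S_0 * exp(-qT) * N(-d1)
N(-d1) = 0.43205801; N(-d2) = 0.50353577
P = 25.3000 * 0.98511194 * 0.50353577 - 25.2900 * 1.00000000 * 0.43205801 = 1.6230
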